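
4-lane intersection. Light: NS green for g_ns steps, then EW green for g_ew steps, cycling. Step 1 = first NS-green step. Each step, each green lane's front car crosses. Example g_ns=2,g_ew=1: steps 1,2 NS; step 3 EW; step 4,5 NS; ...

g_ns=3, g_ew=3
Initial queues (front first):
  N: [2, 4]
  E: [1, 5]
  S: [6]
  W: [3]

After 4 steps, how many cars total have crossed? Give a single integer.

Answer: 5

Derivation:
Step 1 [NS]: N:car2-GO,E:wait,S:car6-GO,W:wait | queues: N=1 E=2 S=0 W=1
Step 2 [NS]: N:car4-GO,E:wait,S:empty,W:wait | queues: N=0 E=2 S=0 W=1
Step 3 [NS]: N:empty,E:wait,S:empty,W:wait | queues: N=0 E=2 S=0 W=1
Step 4 [EW]: N:wait,E:car1-GO,S:wait,W:car3-GO | queues: N=0 E=1 S=0 W=0
Cars crossed by step 4: 5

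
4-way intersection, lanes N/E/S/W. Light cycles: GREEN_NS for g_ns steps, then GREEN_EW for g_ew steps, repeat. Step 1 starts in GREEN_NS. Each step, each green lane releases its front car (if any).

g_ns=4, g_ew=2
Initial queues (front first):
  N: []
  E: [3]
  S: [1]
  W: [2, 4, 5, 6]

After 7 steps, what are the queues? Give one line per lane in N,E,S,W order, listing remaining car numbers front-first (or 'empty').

Step 1 [NS]: N:empty,E:wait,S:car1-GO,W:wait | queues: N=0 E=1 S=0 W=4
Step 2 [NS]: N:empty,E:wait,S:empty,W:wait | queues: N=0 E=1 S=0 W=4
Step 3 [NS]: N:empty,E:wait,S:empty,W:wait | queues: N=0 E=1 S=0 W=4
Step 4 [NS]: N:empty,E:wait,S:empty,W:wait | queues: N=0 E=1 S=0 W=4
Step 5 [EW]: N:wait,E:car3-GO,S:wait,W:car2-GO | queues: N=0 E=0 S=0 W=3
Step 6 [EW]: N:wait,E:empty,S:wait,W:car4-GO | queues: N=0 E=0 S=0 W=2
Step 7 [NS]: N:empty,E:wait,S:empty,W:wait | queues: N=0 E=0 S=0 W=2

N: empty
E: empty
S: empty
W: 5 6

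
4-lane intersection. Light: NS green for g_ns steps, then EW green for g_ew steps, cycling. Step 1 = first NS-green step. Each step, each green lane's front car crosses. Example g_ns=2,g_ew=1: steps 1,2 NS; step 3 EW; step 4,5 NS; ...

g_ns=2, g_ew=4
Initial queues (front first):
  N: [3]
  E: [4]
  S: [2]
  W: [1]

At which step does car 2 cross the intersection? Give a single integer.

Step 1 [NS]: N:car3-GO,E:wait,S:car2-GO,W:wait | queues: N=0 E=1 S=0 W=1
Step 2 [NS]: N:empty,E:wait,S:empty,W:wait | queues: N=0 E=1 S=0 W=1
Step 3 [EW]: N:wait,E:car4-GO,S:wait,W:car1-GO | queues: N=0 E=0 S=0 W=0
Car 2 crosses at step 1

1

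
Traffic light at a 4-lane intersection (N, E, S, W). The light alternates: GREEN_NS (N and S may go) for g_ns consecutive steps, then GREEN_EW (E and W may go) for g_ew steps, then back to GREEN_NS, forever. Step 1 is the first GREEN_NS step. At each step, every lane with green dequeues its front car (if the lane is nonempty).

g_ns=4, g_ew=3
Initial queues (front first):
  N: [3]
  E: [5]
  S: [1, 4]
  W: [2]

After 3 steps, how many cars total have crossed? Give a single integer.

Answer: 3

Derivation:
Step 1 [NS]: N:car3-GO,E:wait,S:car1-GO,W:wait | queues: N=0 E=1 S=1 W=1
Step 2 [NS]: N:empty,E:wait,S:car4-GO,W:wait | queues: N=0 E=1 S=0 W=1
Step 3 [NS]: N:empty,E:wait,S:empty,W:wait | queues: N=0 E=1 S=0 W=1
Cars crossed by step 3: 3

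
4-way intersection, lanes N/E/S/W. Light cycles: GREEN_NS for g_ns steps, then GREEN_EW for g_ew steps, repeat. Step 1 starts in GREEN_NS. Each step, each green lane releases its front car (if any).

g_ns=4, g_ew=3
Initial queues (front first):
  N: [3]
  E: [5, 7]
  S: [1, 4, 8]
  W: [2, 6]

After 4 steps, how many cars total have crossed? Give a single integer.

Step 1 [NS]: N:car3-GO,E:wait,S:car1-GO,W:wait | queues: N=0 E=2 S=2 W=2
Step 2 [NS]: N:empty,E:wait,S:car4-GO,W:wait | queues: N=0 E=2 S=1 W=2
Step 3 [NS]: N:empty,E:wait,S:car8-GO,W:wait | queues: N=0 E=2 S=0 W=2
Step 4 [NS]: N:empty,E:wait,S:empty,W:wait | queues: N=0 E=2 S=0 W=2
Cars crossed by step 4: 4

Answer: 4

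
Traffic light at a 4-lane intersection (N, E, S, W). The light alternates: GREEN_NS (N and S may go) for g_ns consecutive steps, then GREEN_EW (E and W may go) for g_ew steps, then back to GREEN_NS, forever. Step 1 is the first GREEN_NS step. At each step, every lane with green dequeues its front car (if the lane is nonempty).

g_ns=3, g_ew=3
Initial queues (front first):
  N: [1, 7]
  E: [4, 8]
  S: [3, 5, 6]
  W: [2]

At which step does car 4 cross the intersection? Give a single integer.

Step 1 [NS]: N:car1-GO,E:wait,S:car3-GO,W:wait | queues: N=1 E=2 S=2 W=1
Step 2 [NS]: N:car7-GO,E:wait,S:car5-GO,W:wait | queues: N=0 E=2 S=1 W=1
Step 3 [NS]: N:empty,E:wait,S:car6-GO,W:wait | queues: N=0 E=2 S=0 W=1
Step 4 [EW]: N:wait,E:car4-GO,S:wait,W:car2-GO | queues: N=0 E=1 S=0 W=0
Step 5 [EW]: N:wait,E:car8-GO,S:wait,W:empty | queues: N=0 E=0 S=0 W=0
Car 4 crosses at step 4

4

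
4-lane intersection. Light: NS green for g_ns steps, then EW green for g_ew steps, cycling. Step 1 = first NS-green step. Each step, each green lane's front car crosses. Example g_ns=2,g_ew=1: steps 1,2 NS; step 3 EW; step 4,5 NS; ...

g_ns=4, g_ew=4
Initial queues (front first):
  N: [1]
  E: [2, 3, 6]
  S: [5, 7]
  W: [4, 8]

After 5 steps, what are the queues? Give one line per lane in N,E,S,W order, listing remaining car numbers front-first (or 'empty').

Step 1 [NS]: N:car1-GO,E:wait,S:car5-GO,W:wait | queues: N=0 E=3 S=1 W=2
Step 2 [NS]: N:empty,E:wait,S:car7-GO,W:wait | queues: N=0 E=3 S=0 W=2
Step 3 [NS]: N:empty,E:wait,S:empty,W:wait | queues: N=0 E=3 S=0 W=2
Step 4 [NS]: N:empty,E:wait,S:empty,W:wait | queues: N=0 E=3 S=0 W=2
Step 5 [EW]: N:wait,E:car2-GO,S:wait,W:car4-GO | queues: N=0 E=2 S=0 W=1

N: empty
E: 3 6
S: empty
W: 8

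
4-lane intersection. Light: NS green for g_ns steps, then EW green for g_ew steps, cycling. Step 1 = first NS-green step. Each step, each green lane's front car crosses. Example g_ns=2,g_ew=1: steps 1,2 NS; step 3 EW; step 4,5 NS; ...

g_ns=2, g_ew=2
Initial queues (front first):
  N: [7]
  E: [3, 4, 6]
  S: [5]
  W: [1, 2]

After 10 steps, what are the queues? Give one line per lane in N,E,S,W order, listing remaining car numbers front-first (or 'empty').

Step 1 [NS]: N:car7-GO,E:wait,S:car5-GO,W:wait | queues: N=0 E=3 S=0 W=2
Step 2 [NS]: N:empty,E:wait,S:empty,W:wait | queues: N=0 E=3 S=0 W=2
Step 3 [EW]: N:wait,E:car3-GO,S:wait,W:car1-GO | queues: N=0 E=2 S=0 W=1
Step 4 [EW]: N:wait,E:car4-GO,S:wait,W:car2-GO | queues: N=0 E=1 S=0 W=0
Step 5 [NS]: N:empty,E:wait,S:empty,W:wait | queues: N=0 E=1 S=0 W=0
Step 6 [NS]: N:empty,E:wait,S:empty,W:wait | queues: N=0 E=1 S=0 W=0
Step 7 [EW]: N:wait,E:car6-GO,S:wait,W:empty | queues: N=0 E=0 S=0 W=0

N: empty
E: empty
S: empty
W: empty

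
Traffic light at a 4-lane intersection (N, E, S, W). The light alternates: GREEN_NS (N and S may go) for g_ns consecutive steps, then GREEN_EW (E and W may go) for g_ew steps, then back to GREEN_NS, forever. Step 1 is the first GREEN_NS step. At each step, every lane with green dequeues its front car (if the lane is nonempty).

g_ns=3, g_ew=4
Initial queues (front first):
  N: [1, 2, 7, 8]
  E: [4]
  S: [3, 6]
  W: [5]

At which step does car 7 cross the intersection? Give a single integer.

Step 1 [NS]: N:car1-GO,E:wait,S:car3-GO,W:wait | queues: N=3 E=1 S=1 W=1
Step 2 [NS]: N:car2-GO,E:wait,S:car6-GO,W:wait | queues: N=2 E=1 S=0 W=1
Step 3 [NS]: N:car7-GO,E:wait,S:empty,W:wait | queues: N=1 E=1 S=0 W=1
Step 4 [EW]: N:wait,E:car4-GO,S:wait,W:car5-GO | queues: N=1 E=0 S=0 W=0
Step 5 [EW]: N:wait,E:empty,S:wait,W:empty | queues: N=1 E=0 S=0 W=0
Step 6 [EW]: N:wait,E:empty,S:wait,W:empty | queues: N=1 E=0 S=0 W=0
Step 7 [EW]: N:wait,E:empty,S:wait,W:empty | queues: N=1 E=0 S=0 W=0
Step 8 [NS]: N:car8-GO,E:wait,S:empty,W:wait | queues: N=0 E=0 S=0 W=0
Car 7 crosses at step 3

3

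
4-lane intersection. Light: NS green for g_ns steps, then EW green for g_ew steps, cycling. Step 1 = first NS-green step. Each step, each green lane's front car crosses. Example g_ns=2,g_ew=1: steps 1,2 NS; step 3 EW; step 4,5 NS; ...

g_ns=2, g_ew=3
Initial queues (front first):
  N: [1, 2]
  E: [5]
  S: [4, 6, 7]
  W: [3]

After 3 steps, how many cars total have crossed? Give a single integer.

Answer: 6

Derivation:
Step 1 [NS]: N:car1-GO,E:wait,S:car4-GO,W:wait | queues: N=1 E=1 S=2 W=1
Step 2 [NS]: N:car2-GO,E:wait,S:car6-GO,W:wait | queues: N=0 E=1 S=1 W=1
Step 3 [EW]: N:wait,E:car5-GO,S:wait,W:car3-GO | queues: N=0 E=0 S=1 W=0
Cars crossed by step 3: 6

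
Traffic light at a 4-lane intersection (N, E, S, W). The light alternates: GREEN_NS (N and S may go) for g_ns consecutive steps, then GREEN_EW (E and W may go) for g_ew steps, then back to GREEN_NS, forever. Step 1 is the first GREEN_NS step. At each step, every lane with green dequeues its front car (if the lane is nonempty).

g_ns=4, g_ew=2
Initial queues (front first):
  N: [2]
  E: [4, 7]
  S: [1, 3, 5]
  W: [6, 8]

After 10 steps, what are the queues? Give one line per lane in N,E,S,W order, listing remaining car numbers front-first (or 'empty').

Step 1 [NS]: N:car2-GO,E:wait,S:car1-GO,W:wait | queues: N=0 E=2 S=2 W=2
Step 2 [NS]: N:empty,E:wait,S:car3-GO,W:wait | queues: N=0 E=2 S=1 W=2
Step 3 [NS]: N:empty,E:wait,S:car5-GO,W:wait | queues: N=0 E=2 S=0 W=2
Step 4 [NS]: N:empty,E:wait,S:empty,W:wait | queues: N=0 E=2 S=0 W=2
Step 5 [EW]: N:wait,E:car4-GO,S:wait,W:car6-GO | queues: N=0 E=1 S=0 W=1
Step 6 [EW]: N:wait,E:car7-GO,S:wait,W:car8-GO | queues: N=0 E=0 S=0 W=0

N: empty
E: empty
S: empty
W: empty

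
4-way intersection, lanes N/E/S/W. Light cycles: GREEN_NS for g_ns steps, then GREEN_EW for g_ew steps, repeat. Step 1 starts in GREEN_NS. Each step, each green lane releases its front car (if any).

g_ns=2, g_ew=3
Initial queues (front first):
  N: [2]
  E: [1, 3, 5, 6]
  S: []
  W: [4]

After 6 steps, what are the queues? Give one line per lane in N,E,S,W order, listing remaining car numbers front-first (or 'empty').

Step 1 [NS]: N:car2-GO,E:wait,S:empty,W:wait | queues: N=0 E=4 S=0 W=1
Step 2 [NS]: N:empty,E:wait,S:empty,W:wait | queues: N=0 E=4 S=0 W=1
Step 3 [EW]: N:wait,E:car1-GO,S:wait,W:car4-GO | queues: N=0 E=3 S=0 W=0
Step 4 [EW]: N:wait,E:car3-GO,S:wait,W:empty | queues: N=0 E=2 S=0 W=0
Step 5 [EW]: N:wait,E:car5-GO,S:wait,W:empty | queues: N=0 E=1 S=0 W=0
Step 6 [NS]: N:empty,E:wait,S:empty,W:wait | queues: N=0 E=1 S=0 W=0

N: empty
E: 6
S: empty
W: empty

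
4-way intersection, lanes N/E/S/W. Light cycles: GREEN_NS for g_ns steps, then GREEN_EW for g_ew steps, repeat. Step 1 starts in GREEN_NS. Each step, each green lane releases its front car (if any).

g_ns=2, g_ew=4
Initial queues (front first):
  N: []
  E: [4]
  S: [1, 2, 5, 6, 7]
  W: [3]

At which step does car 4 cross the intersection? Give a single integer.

Step 1 [NS]: N:empty,E:wait,S:car1-GO,W:wait | queues: N=0 E=1 S=4 W=1
Step 2 [NS]: N:empty,E:wait,S:car2-GO,W:wait | queues: N=0 E=1 S=3 W=1
Step 3 [EW]: N:wait,E:car4-GO,S:wait,W:car3-GO | queues: N=0 E=0 S=3 W=0
Step 4 [EW]: N:wait,E:empty,S:wait,W:empty | queues: N=0 E=0 S=3 W=0
Step 5 [EW]: N:wait,E:empty,S:wait,W:empty | queues: N=0 E=0 S=3 W=0
Step 6 [EW]: N:wait,E:empty,S:wait,W:empty | queues: N=0 E=0 S=3 W=0
Step 7 [NS]: N:empty,E:wait,S:car5-GO,W:wait | queues: N=0 E=0 S=2 W=0
Step 8 [NS]: N:empty,E:wait,S:car6-GO,W:wait | queues: N=0 E=0 S=1 W=0
Step 9 [EW]: N:wait,E:empty,S:wait,W:empty | queues: N=0 E=0 S=1 W=0
Step 10 [EW]: N:wait,E:empty,S:wait,W:empty | queues: N=0 E=0 S=1 W=0
Step 11 [EW]: N:wait,E:empty,S:wait,W:empty | queues: N=0 E=0 S=1 W=0
Step 12 [EW]: N:wait,E:empty,S:wait,W:empty | queues: N=0 E=0 S=1 W=0
Step 13 [NS]: N:empty,E:wait,S:car7-GO,W:wait | queues: N=0 E=0 S=0 W=0
Car 4 crosses at step 3

3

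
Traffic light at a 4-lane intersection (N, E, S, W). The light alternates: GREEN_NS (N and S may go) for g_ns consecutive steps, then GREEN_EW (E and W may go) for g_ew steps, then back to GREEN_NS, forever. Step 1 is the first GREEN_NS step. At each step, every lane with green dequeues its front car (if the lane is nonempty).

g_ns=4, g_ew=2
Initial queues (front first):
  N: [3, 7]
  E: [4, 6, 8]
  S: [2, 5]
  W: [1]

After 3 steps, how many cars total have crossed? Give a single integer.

Answer: 4

Derivation:
Step 1 [NS]: N:car3-GO,E:wait,S:car2-GO,W:wait | queues: N=1 E=3 S=1 W=1
Step 2 [NS]: N:car7-GO,E:wait,S:car5-GO,W:wait | queues: N=0 E=3 S=0 W=1
Step 3 [NS]: N:empty,E:wait,S:empty,W:wait | queues: N=0 E=3 S=0 W=1
Cars crossed by step 3: 4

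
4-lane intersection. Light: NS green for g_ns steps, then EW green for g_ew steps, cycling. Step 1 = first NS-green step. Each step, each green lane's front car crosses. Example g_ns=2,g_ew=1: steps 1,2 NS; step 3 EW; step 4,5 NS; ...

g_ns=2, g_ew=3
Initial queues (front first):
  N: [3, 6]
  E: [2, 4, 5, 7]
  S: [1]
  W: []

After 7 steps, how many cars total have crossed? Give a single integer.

Answer: 6

Derivation:
Step 1 [NS]: N:car3-GO,E:wait,S:car1-GO,W:wait | queues: N=1 E=4 S=0 W=0
Step 2 [NS]: N:car6-GO,E:wait,S:empty,W:wait | queues: N=0 E=4 S=0 W=0
Step 3 [EW]: N:wait,E:car2-GO,S:wait,W:empty | queues: N=0 E=3 S=0 W=0
Step 4 [EW]: N:wait,E:car4-GO,S:wait,W:empty | queues: N=0 E=2 S=0 W=0
Step 5 [EW]: N:wait,E:car5-GO,S:wait,W:empty | queues: N=0 E=1 S=0 W=0
Step 6 [NS]: N:empty,E:wait,S:empty,W:wait | queues: N=0 E=1 S=0 W=0
Step 7 [NS]: N:empty,E:wait,S:empty,W:wait | queues: N=0 E=1 S=0 W=0
Cars crossed by step 7: 6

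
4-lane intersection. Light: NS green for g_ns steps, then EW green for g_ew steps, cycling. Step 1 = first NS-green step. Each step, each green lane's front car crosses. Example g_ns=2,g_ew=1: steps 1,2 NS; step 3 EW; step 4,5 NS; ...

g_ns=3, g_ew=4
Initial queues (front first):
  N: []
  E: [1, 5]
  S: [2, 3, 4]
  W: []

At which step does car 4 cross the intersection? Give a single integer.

Step 1 [NS]: N:empty,E:wait,S:car2-GO,W:wait | queues: N=0 E=2 S=2 W=0
Step 2 [NS]: N:empty,E:wait,S:car3-GO,W:wait | queues: N=0 E=2 S=1 W=0
Step 3 [NS]: N:empty,E:wait,S:car4-GO,W:wait | queues: N=0 E=2 S=0 W=0
Step 4 [EW]: N:wait,E:car1-GO,S:wait,W:empty | queues: N=0 E=1 S=0 W=0
Step 5 [EW]: N:wait,E:car5-GO,S:wait,W:empty | queues: N=0 E=0 S=0 W=0
Car 4 crosses at step 3

3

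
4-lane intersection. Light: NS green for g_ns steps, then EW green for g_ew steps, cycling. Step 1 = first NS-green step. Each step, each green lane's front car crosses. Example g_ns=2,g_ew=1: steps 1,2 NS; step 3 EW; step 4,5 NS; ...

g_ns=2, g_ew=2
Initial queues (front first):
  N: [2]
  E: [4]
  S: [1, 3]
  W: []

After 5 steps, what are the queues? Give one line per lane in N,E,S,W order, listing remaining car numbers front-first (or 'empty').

Step 1 [NS]: N:car2-GO,E:wait,S:car1-GO,W:wait | queues: N=0 E=1 S=1 W=0
Step 2 [NS]: N:empty,E:wait,S:car3-GO,W:wait | queues: N=0 E=1 S=0 W=0
Step 3 [EW]: N:wait,E:car4-GO,S:wait,W:empty | queues: N=0 E=0 S=0 W=0

N: empty
E: empty
S: empty
W: empty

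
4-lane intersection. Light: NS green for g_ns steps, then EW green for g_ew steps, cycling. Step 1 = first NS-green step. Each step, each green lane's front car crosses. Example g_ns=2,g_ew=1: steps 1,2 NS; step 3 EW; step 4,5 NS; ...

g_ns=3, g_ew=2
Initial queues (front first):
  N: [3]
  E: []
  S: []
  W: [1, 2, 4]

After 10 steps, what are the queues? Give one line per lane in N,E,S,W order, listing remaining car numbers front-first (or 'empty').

Step 1 [NS]: N:car3-GO,E:wait,S:empty,W:wait | queues: N=0 E=0 S=0 W=3
Step 2 [NS]: N:empty,E:wait,S:empty,W:wait | queues: N=0 E=0 S=0 W=3
Step 3 [NS]: N:empty,E:wait,S:empty,W:wait | queues: N=0 E=0 S=0 W=3
Step 4 [EW]: N:wait,E:empty,S:wait,W:car1-GO | queues: N=0 E=0 S=0 W=2
Step 5 [EW]: N:wait,E:empty,S:wait,W:car2-GO | queues: N=0 E=0 S=0 W=1
Step 6 [NS]: N:empty,E:wait,S:empty,W:wait | queues: N=0 E=0 S=0 W=1
Step 7 [NS]: N:empty,E:wait,S:empty,W:wait | queues: N=0 E=0 S=0 W=1
Step 8 [NS]: N:empty,E:wait,S:empty,W:wait | queues: N=0 E=0 S=0 W=1
Step 9 [EW]: N:wait,E:empty,S:wait,W:car4-GO | queues: N=0 E=0 S=0 W=0

N: empty
E: empty
S: empty
W: empty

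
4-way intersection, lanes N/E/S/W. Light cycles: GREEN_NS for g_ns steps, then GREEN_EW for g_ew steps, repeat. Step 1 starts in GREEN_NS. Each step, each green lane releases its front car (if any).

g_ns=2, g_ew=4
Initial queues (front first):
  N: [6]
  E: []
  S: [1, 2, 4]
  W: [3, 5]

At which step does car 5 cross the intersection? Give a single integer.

Step 1 [NS]: N:car6-GO,E:wait,S:car1-GO,W:wait | queues: N=0 E=0 S=2 W=2
Step 2 [NS]: N:empty,E:wait,S:car2-GO,W:wait | queues: N=0 E=0 S=1 W=2
Step 3 [EW]: N:wait,E:empty,S:wait,W:car3-GO | queues: N=0 E=0 S=1 W=1
Step 4 [EW]: N:wait,E:empty,S:wait,W:car5-GO | queues: N=0 E=0 S=1 W=0
Step 5 [EW]: N:wait,E:empty,S:wait,W:empty | queues: N=0 E=0 S=1 W=0
Step 6 [EW]: N:wait,E:empty,S:wait,W:empty | queues: N=0 E=0 S=1 W=0
Step 7 [NS]: N:empty,E:wait,S:car4-GO,W:wait | queues: N=0 E=0 S=0 W=0
Car 5 crosses at step 4

4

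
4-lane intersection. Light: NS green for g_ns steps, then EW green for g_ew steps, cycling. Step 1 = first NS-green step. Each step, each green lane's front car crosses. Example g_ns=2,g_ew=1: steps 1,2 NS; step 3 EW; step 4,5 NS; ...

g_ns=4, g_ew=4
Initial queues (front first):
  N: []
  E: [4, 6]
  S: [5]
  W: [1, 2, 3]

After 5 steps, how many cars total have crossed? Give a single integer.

Answer: 3

Derivation:
Step 1 [NS]: N:empty,E:wait,S:car5-GO,W:wait | queues: N=0 E=2 S=0 W=3
Step 2 [NS]: N:empty,E:wait,S:empty,W:wait | queues: N=0 E=2 S=0 W=3
Step 3 [NS]: N:empty,E:wait,S:empty,W:wait | queues: N=0 E=2 S=0 W=3
Step 4 [NS]: N:empty,E:wait,S:empty,W:wait | queues: N=0 E=2 S=0 W=3
Step 5 [EW]: N:wait,E:car4-GO,S:wait,W:car1-GO | queues: N=0 E=1 S=0 W=2
Cars crossed by step 5: 3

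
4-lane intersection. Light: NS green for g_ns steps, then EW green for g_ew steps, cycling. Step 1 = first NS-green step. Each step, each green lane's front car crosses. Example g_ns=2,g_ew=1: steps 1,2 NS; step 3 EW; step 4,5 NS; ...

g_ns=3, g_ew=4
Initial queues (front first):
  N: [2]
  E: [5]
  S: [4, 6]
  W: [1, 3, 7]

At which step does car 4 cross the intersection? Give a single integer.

Step 1 [NS]: N:car2-GO,E:wait,S:car4-GO,W:wait | queues: N=0 E=1 S=1 W=3
Step 2 [NS]: N:empty,E:wait,S:car6-GO,W:wait | queues: N=0 E=1 S=0 W=3
Step 3 [NS]: N:empty,E:wait,S:empty,W:wait | queues: N=0 E=1 S=0 W=3
Step 4 [EW]: N:wait,E:car5-GO,S:wait,W:car1-GO | queues: N=0 E=0 S=0 W=2
Step 5 [EW]: N:wait,E:empty,S:wait,W:car3-GO | queues: N=0 E=0 S=0 W=1
Step 6 [EW]: N:wait,E:empty,S:wait,W:car7-GO | queues: N=0 E=0 S=0 W=0
Car 4 crosses at step 1

1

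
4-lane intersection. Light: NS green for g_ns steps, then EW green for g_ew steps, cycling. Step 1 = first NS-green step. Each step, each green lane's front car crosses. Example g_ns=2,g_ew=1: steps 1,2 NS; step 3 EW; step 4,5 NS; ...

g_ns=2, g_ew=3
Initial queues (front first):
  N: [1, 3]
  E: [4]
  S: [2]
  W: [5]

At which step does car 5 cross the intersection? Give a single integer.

Step 1 [NS]: N:car1-GO,E:wait,S:car2-GO,W:wait | queues: N=1 E=1 S=0 W=1
Step 2 [NS]: N:car3-GO,E:wait,S:empty,W:wait | queues: N=0 E=1 S=0 W=1
Step 3 [EW]: N:wait,E:car4-GO,S:wait,W:car5-GO | queues: N=0 E=0 S=0 W=0
Car 5 crosses at step 3

3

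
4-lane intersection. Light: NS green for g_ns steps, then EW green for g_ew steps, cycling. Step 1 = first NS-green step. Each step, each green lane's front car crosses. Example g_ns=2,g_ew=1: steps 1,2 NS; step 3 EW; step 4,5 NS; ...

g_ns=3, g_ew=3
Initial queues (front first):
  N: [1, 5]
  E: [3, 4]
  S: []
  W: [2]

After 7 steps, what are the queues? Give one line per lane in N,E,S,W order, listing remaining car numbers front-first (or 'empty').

Step 1 [NS]: N:car1-GO,E:wait,S:empty,W:wait | queues: N=1 E=2 S=0 W=1
Step 2 [NS]: N:car5-GO,E:wait,S:empty,W:wait | queues: N=0 E=2 S=0 W=1
Step 3 [NS]: N:empty,E:wait,S:empty,W:wait | queues: N=0 E=2 S=0 W=1
Step 4 [EW]: N:wait,E:car3-GO,S:wait,W:car2-GO | queues: N=0 E=1 S=0 W=0
Step 5 [EW]: N:wait,E:car4-GO,S:wait,W:empty | queues: N=0 E=0 S=0 W=0

N: empty
E: empty
S: empty
W: empty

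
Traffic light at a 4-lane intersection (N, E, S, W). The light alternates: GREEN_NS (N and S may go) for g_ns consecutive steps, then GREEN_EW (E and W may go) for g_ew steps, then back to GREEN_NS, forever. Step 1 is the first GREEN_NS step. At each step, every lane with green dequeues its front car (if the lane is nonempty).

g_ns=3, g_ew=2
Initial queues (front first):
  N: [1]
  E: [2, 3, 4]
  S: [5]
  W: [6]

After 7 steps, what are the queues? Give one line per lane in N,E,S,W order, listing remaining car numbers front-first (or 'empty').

Step 1 [NS]: N:car1-GO,E:wait,S:car5-GO,W:wait | queues: N=0 E=3 S=0 W=1
Step 2 [NS]: N:empty,E:wait,S:empty,W:wait | queues: N=0 E=3 S=0 W=1
Step 3 [NS]: N:empty,E:wait,S:empty,W:wait | queues: N=0 E=3 S=0 W=1
Step 4 [EW]: N:wait,E:car2-GO,S:wait,W:car6-GO | queues: N=0 E=2 S=0 W=0
Step 5 [EW]: N:wait,E:car3-GO,S:wait,W:empty | queues: N=0 E=1 S=0 W=0
Step 6 [NS]: N:empty,E:wait,S:empty,W:wait | queues: N=0 E=1 S=0 W=0
Step 7 [NS]: N:empty,E:wait,S:empty,W:wait | queues: N=0 E=1 S=0 W=0

N: empty
E: 4
S: empty
W: empty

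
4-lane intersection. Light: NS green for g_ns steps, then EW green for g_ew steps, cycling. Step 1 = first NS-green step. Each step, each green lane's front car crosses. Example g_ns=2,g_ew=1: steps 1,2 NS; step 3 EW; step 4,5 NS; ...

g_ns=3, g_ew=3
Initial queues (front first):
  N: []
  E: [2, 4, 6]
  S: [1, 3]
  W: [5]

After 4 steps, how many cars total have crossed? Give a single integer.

Answer: 4

Derivation:
Step 1 [NS]: N:empty,E:wait,S:car1-GO,W:wait | queues: N=0 E=3 S=1 W=1
Step 2 [NS]: N:empty,E:wait,S:car3-GO,W:wait | queues: N=0 E=3 S=0 W=1
Step 3 [NS]: N:empty,E:wait,S:empty,W:wait | queues: N=0 E=3 S=0 W=1
Step 4 [EW]: N:wait,E:car2-GO,S:wait,W:car5-GO | queues: N=0 E=2 S=0 W=0
Cars crossed by step 4: 4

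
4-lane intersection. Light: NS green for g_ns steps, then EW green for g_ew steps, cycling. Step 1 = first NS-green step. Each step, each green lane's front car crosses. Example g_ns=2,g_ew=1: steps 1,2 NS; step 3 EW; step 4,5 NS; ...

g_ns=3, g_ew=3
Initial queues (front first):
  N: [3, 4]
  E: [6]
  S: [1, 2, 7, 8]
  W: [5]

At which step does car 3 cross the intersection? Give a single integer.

Step 1 [NS]: N:car3-GO,E:wait,S:car1-GO,W:wait | queues: N=1 E=1 S=3 W=1
Step 2 [NS]: N:car4-GO,E:wait,S:car2-GO,W:wait | queues: N=0 E=1 S=2 W=1
Step 3 [NS]: N:empty,E:wait,S:car7-GO,W:wait | queues: N=0 E=1 S=1 W=1
Step 4 [EW]: N:wait,E:car6-GO,S:wait,W:car5-GO | queues: N=0 E=0 S=1 W=0
Step 5 [EW]: N:wait,E:empty,S:wait,W:empty | queues: N=0 E=0 S=1 W=0
Step 6 [EW]: N:wait,E:empty,S:wait,W:empty | queues: N=0 E=0 S=1 W=0
Step 7 [NS]: N:empty,E:wait,S:car8-GO,W:wait | queues: N=0 E=0 S=0 W=0
Car 3 crosses at step 1

1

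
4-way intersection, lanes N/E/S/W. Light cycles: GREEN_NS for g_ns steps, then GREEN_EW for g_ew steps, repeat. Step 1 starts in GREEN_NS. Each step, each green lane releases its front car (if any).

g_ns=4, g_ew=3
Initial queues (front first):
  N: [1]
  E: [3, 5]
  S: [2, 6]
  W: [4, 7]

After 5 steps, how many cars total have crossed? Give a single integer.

Answer: 5

Derivation:
Step 1 [NS]: N:car1-GO,E:wait,S:car2-GO,W:wait | queues: N=0 E=2 S=1 W=2
Step 2 [NS]: N:empty,E:wait,S:car6-GO,W:wait | queues: N=0 E=2 S=0 W=2
Step 3 [NS]: N:empty,E:wait,S:empty,W:wait | queues: N=0 E=2 S=0 W=2
Step 4 [NS]: N:empty,E:wait,S:empty,W:wait | queues: N=0 E=2 S=0 W=2
Step 5 [EW]: N:wait,E:car3-GO,S:wait,W:car4-GO | queues: N=0 E=1 S=0 W=1
Cars crossed by step 5: 5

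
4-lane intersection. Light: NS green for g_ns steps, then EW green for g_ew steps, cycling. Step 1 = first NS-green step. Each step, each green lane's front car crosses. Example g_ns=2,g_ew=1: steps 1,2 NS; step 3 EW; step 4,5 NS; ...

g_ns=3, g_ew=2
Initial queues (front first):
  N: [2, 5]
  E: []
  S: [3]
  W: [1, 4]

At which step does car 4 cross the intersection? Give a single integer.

Step 1 [NS]: N:car2-GO,E:wait,S:car3-GO,W:wait | queues: N=1 E=0 S=0 W=2
Step 2 [NS]: N:car5-GO,E:wait,S:empty,W:wait | queues: N=0 E=0 S=0 W=2
Step 3 [NS]: N:empty,E:wait,S:empty,W:wait | queues: N=0 E=0 S=0 W=2
Step 4 [EW]: N:wait,E:empty,S:wait,W:car1-GO | queues: N=0 E=0 S=0 W=1
Step 5 [EW]: N:wait,E:empty,S:wait,W:car4-GO | queues: N=0 E=0 S=0 W=0
Car 4 crosses at step 5

5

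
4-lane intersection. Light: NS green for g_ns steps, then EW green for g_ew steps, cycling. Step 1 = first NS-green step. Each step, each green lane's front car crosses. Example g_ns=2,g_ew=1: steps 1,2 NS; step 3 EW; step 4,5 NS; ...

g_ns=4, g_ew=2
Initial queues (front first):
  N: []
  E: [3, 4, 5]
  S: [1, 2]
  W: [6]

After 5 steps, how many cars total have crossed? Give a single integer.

Step 1 [NS]: N:empty,E:wait,S:car1-GO,W:wait | queues: N=0 E=3 S=1 W=1
Step 2 [NS]: N:empty,E:wait,S:car2-GO,W:wait | queues: N=0 E=3 S=0 W=1
Step 3 [NS]: N:empty,E:wait,S:empty,W:wait | queues: N=0 E=3 S=0 W=1
Step 4 [NS]: N:empty,E:wait,S:empty,W:wait | queues: N=0 E=3 S=0 W=1
Step 5 [EW]: N:wait,E:car3-GO,S:wait,W:car6-GO | queues: N=0 E=2 S=0 W=0
Cars crossed by step 5: 4

Answer: 4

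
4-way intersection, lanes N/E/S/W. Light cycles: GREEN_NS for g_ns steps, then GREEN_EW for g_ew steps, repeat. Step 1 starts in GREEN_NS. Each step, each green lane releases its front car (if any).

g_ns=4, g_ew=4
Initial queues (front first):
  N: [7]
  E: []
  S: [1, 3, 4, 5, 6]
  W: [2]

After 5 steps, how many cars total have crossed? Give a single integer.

Step 1 [NS]: N:car7-GO,E:wait,S:car1-GO,W:wait | queues: N=0 E=0 S=4 W=1
Step 2 [NS]: N:empty,E:wait,S:car3-GO,W:wait | queues: N=0 E=0 S=3 W=1
Step 3 [NS]: N:empty,E:wait,S:car4-GO,W:wait | queues: N=0 E=0 S=2 W=1
Step 4 [NS]: N:empty,E:wait,S:car5-GO,W:wait | queues: N=0 E=0 S=1 W=1
Step 5 [EW]: N:wait,E:empty,S:wait,W:car2-GO | queues: N=0 E=0 S=1 W=0
Cars crossed by step 5: 6

Answer: 6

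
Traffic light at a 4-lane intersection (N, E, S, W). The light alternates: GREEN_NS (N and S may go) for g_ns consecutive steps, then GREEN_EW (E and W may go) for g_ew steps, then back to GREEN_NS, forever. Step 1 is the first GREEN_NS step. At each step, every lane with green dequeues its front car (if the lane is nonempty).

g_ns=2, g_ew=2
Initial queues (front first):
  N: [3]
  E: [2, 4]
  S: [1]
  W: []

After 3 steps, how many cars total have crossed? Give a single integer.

Answer: 3

Derivation:
Step 1 [NS]: N:car3-GO,E:wait,S:car1-GO,W:wait | queues: N=0 E=2 S=0 W=0
Step 2 [NS]: N:empty,E:wait,S:empty,W:wait | queues: N=0 E=2 S=0 W=0
Step 3 [EW]: N:wait,E:car2-GO,S:wait,W:empty | queues: N=0 E=1 S=0 W=0
Cars crossed by step 3: 3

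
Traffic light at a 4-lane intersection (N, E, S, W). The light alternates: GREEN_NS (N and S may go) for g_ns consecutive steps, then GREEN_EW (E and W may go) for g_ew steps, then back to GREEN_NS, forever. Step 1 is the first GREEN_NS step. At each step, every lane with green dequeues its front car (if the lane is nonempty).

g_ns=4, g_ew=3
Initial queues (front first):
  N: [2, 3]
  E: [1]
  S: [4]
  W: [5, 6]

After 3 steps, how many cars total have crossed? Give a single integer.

Answer: 3

Derivation:
Step 1 [NS]: N:car2-GO,E:wait,S:car4-GO,W:wait | queues: N=1 E=1 S=0 W=2
Step 2 [NS]: N:car3-GO,E:wait,S:empty,W:wait | queues: N=0 E=1 S=0 W=2
Step 3 [NS]: N:empty,E:wait,S:empty,W:wait | queues: N=0 E=1 S=0 W=2
Cars crossed by step 3: 3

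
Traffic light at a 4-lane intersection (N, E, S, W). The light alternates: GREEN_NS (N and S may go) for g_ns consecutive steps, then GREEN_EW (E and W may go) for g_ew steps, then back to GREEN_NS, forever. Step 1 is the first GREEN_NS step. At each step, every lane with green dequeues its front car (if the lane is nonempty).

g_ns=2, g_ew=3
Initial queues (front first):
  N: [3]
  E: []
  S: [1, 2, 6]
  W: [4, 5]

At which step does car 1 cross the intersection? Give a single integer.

Step 1 [NS]: N:car3-GO,E:wait,S:car1-GO,W:wait | queues: N=0 E=0 S=2 W=2
Step 2 [NS]: N:empty,E:wait,S:car2-GO,W:wait | queues: N=0 E=0 S=1 W=2
Step 3 [EW]: N:wait,E:empty,S:wait,W:car4-GO | queues: N=0 E=0 S=1 W=1
Step 4 [EW]: N:wait,E:empty,S:wait,W:car5-GO | queues: N=0 E=0 S=1 W=0
Step 5 [EW]: N:wait,E:empty,S:wait,W:empty | queues: N=0 E=0 S=1 W=0
Step 6 [NS]: N:empty,E:wait,S:car6-GO,W:wait | queues: N=0 E=0 S=0 W=0
Car 1 crosses at step 1

1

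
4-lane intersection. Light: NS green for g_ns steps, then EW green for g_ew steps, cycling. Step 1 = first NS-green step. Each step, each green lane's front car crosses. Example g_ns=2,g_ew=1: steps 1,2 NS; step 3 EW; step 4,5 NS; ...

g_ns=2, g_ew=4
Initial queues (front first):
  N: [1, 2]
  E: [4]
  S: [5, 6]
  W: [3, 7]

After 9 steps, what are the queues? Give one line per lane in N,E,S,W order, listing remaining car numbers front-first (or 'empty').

Step 1 [NS]: N:car1-GO,E:wait,S:car5-GO,W:wait | queues: N=1 E=1 S=1 W=2
Step 2 [NS]: N:car2-GO,E:wait,S:car6-GO,W:wait | queues: N=0 E=1 S=0 W=2
Step 3 [EW]: N:wait,E:car4-GO,S:wait,W:car3-GO | queues: N=0 E=0 S=0 W=1
Step 4 [EW]: N:wait,E:empty,S:wait,W:car7-GO | queues: N=0 E=0 S=0 W=0

N: empty
E: empty
S: empty
W: empty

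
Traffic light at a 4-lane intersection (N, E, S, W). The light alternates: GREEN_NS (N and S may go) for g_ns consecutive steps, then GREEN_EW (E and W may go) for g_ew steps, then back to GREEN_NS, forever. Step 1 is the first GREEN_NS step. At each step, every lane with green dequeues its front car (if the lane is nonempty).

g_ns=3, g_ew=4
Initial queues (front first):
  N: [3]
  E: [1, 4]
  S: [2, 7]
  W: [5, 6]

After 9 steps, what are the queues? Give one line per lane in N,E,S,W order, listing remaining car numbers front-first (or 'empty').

Step 1 [NS]: N:car3-GO,E:wait,S:car2-GO,W:wait | queues: N=0 E=2 S=1 W=2
Step 2 [NS]: N:empty,E:wait,S:car7-GO,W:wait | queues: N=0 E=2 S=0 W=2
Step 3 [NS]: N:empty,E:wait,S:empty,W:wait | queues: N=0 E=2 S=0 W=2
Step 4 [EW]: N:wait,E:car1-GO,S:wait,W:car5-GO | queues: N=0 E=1 S=0 W=1
Step 5 [EW]: N:wait,E:car4-GO,S:wait,W:car6-GO | queues: N=0 E=0 S=0 W=0

N: empty
E: empty
S: empty
W: empty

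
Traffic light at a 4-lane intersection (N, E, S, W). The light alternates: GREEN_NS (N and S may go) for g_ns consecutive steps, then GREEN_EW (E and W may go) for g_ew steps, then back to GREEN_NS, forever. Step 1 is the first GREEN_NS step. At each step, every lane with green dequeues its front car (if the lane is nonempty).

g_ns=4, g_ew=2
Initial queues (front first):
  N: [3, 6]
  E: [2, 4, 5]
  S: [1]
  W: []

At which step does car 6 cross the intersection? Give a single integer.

Step 1 [NS]: N:car3-GO,E:wait,S:car1-GO,W:wait | queues: N=1 E=3 S=0 W=0
Step 2 [NS]: N:car6-GO,E:wait,S:empty,W:wait | queues: N=0 E=3 S=0 W=0
Step 3 [NS]: N:empty,E:wait,S:empty,W:wait | queues: N=0 E=3 S=0 W=0
Step 4 [NS]: N:empty,E:wait,S:empty,W:wait | queues: N=0 E=3 S=0 W=0
Step 5 [EW]: N:wait,E:car2-GO,S:wait,W:empty | queues: N=0 E=2 S=0 W=0
Step 6 [EW]: N:wait,E:car4-GO,S:wait,W:empty | queues: N=0 E=1 S=0 W=0
Step 7 [NS]: N:empty,E:wait,S:empty,W:wait | queues: N=0 E=1 S=0 W=0
Step 8 [NS]: N:empty,E:wait,S:empty,W:wait | queues: N=0 E=1 S=0 W=0
Step 9 [NS]: N:empty,E:wait,S:empty,W:wait | queues: N=0 E=1 S=0 W=0
Step 10 [NS]: N:empty,E:wait,S:empty,W:wait | queues: N=0 E=1 S=0 W=0
Step 11 [EW]: N:wait,E:car5-GO,S:wait,W:empty | queues: N=0 E=0 S=0 W=0
Car 6 crosses at step 2

2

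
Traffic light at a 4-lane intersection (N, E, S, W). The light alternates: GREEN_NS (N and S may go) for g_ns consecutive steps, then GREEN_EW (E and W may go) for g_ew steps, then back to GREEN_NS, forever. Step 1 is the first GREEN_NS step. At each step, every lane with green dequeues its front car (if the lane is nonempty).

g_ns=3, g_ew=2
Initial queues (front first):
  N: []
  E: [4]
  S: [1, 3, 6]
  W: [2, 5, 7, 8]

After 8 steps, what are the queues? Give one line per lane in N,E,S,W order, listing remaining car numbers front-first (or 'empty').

Step 1 [NS]: N:empty,E:wait,S:car1-GO,W:wait | queues: N=0 E=1 S=2 W=4
Step 2 [NS]: N:empty,E:wait,S:car3-GO,W:wait | queues: N=0 E=1 S=1 W=4
Step 3 [NS]: N:empty,E:wait,S:car6-GO,W:wait | queues: N=0 E=1 S=0 W=4
Step 4 [EW]: N:wait,E:car4-GO,S:wait,W:car2-GO | queues: N=0 E=0 S=0 W=3
Step 5 [EW]: N:wait,E:empty,S:wait,W:car5-GO | queues: N=0 E=0 S=0 W=2
Step 6 [NS]: N:empty,E:wait,S:empty,W:wait | queues: N=0 E=0 S=0 W=2
Step 7 [NS]: N:empty,E:wait,S:empty,W:wait | queues: N=0 E=0 S=0 W=2
Step 8 [NS]: N:empty,E:wait,S:empty,W:wait | queues: N=0 E=0 S=0 W=2

N: empty
E: empty
S: empty
W: 7 8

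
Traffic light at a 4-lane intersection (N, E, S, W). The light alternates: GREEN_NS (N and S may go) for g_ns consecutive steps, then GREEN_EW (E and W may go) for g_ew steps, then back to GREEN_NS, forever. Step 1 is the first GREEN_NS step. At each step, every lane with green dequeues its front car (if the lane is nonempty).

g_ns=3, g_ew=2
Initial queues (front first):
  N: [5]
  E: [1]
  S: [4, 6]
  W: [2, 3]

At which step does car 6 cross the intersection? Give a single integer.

Step 1 [NS]: N:car5-GO,E:wait,S:car4-GO,W:wait | queues: N=0 E=1 S=1 W=2
Step 2 [NS]: N:empty,E:wait,S:car6-GO,W:wait | queues: N=0 E=1 S=0 W=2
Step 3 [NS]: N:empty,E:wait,S:empty,W:wait | queues: N=0 E=1 S=0 W=2
Step 4 [EW]: N:wait,E:car1-GO,S:wait,W:car2-GO | queues: N=0 E=0 S=0 W=1
Step 5 [EW]: N:wait,E:empty,S:wait,W:car3-GO | queues: N=0 E=0 S=0 W=0
Car 6 crosses at step 2

2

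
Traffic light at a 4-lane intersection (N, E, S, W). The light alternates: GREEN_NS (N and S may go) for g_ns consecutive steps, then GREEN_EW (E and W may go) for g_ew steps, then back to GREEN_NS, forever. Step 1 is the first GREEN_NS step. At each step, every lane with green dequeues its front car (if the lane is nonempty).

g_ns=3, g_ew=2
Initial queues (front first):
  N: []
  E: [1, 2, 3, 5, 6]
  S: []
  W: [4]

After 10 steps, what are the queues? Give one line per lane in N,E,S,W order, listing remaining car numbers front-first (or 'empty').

Step 1 [NS]: N:empty,E:wait,S:empty,W:wait | queues: N=0 E=5 S=0 W=1
Step 2 [NS]: N:empty,E:wait,S:empty,W:wait | queues: N=0 E=5 S=0 W=1
Step 3 [NS]: N:empty,E:wait,S:empty,W:wait | queues: N=0 E=5 S=0 W=1
Step 4 [EW]: N:wait,E:car1-GO,S:wait,W:car4-GO | queues: N=0 E=4 S=0 W=0
Step 5 [EW]: N:wait,E:car2-GO,S:wait,W:empty | queues: N=0 E=3 S=0 W=0
Step 6 [NS]: N:empty,E:wait,S:empty,W:wait | queues: N=0 E=3 S=0 W=0
Step 7 [NS]: N:empty,E:wait,S:empty,W:wait | queues: N=0 E=3 S=0 W=0
Step 8 [NS]: N:empty,E:wait,S:empty,W:wait | queues: N=0 E=3 S=0 W=0
Step 9 [EW]: N:wait,E:car3-GO,S:wait,W:empty | queues: N=0 E=2 S=0 W=0
Step 10 [EW]: N:wait,E:car5-GO,S:wait,W:empty | queues: N=0 E=1 S=0 W=0

N: empty
E: 6
S: empty
W: empty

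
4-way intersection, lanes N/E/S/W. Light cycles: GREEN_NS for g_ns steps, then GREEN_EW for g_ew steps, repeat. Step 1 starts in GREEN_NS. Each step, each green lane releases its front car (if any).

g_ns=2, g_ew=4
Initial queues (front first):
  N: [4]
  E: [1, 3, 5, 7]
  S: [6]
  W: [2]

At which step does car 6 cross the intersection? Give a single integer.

Step 1 [NS]: N:car4-GO,E:wait,S:car6-GO,W:wait | queues: N=0 E=4 S=0 W=1
Step 2 [NS]: N:empty,E:wait,S:empty,W:wait | queues: N=0 E=4 S=0 W=1
Step 3 [EW]: N:wait,E:car1-GO,S:wait,W:car2-GO | queues: N=0 E=3 S=0 W=0
Step 4 [EW]: N:wait,E:car3-GO,S:wait,W:empty | queues: N=0 E=2 S=0 W=0
Step 5 [EW]: N:wait,E:car5-GO,S:wait,W:empty | queues: N=0 E=1 S=0 W=0
Step 6 [EW]: N:wait,E:car7-GO,S:wait,W:empty | queues: N=0 E=0 S=0 W=0
Car 6 crosses at step 1

1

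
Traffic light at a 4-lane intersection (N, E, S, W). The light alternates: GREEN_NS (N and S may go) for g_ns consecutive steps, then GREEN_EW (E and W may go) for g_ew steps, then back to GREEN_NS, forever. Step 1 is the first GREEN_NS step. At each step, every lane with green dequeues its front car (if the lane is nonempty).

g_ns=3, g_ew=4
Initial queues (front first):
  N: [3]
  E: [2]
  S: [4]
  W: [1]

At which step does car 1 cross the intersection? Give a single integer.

Step 1 [NS]: N:car3-GO,E:wait,S:car4-GO,W:wait | queues: N=0 E=1 S=0 W=1
Step 2 [NS]: N:empty,E:wait,S:empty,W:wait | queues: N=0 E=1 S=0 W=1
Step 3 [NS]: N:empty,E:wait,S:empty,W:wait | queues: N=0 E=1 S=0 W=1
Step 4 [EW]: N:wait,E:car2-GO,S:wait,W:car1-GO | queues: N=0 E=0 S=0 W=0
Car 1 crosses at step 4

4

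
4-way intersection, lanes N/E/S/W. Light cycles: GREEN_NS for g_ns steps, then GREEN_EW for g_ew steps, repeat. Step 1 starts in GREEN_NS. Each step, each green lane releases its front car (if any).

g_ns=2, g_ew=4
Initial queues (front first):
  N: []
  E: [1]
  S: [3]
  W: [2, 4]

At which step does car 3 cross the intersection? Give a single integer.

Step 1 [NS]: N:empty,E:wait,S:car3-GO,W:wait | queues: N=0 E=1 S=0 W=2
Step 2 [NS]: N:empty,E:wait,S:empty,W:wait | queues: N=0 E=1 S=0 W=2
Step 3 [EW]: N:wait,E:car1-GO,S:wait,W:car2-GO | queues: N=0 E=0 S=0 W=1
Step 4 [EW]: N:wait,E:empty,S:wait,W:car4-GO | queues: N=0 E=0 S=0 W=0
Car 3 crosses at step 1

1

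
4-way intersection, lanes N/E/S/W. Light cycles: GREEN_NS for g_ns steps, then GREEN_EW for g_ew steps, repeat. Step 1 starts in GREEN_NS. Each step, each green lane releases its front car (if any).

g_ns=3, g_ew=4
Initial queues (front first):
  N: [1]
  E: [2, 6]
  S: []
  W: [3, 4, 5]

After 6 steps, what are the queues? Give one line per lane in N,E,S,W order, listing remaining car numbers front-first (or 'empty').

Step 1 [NS]: N:car1-GO,E:wait,S:empty,W:wait | queues: N=0 E=2 S=0 W=3
Step 2 [NS]: N:empty,E:wait,S:empty,W:wait | queues: N=0 E=2 S=0 W=3
Step 3 [NS]: N:empty,E:wait,S:empty,W:wait | queues: N=0 E=2 S=0 W=3
Step 4 [EW]: N:wait,E:car2-GO,S:wait,W:car3-GO | queues: N=0 E=1 S=0 W=2
Step 5 [EW]: N:wait,E:car6-GO,S:wait,W:car4-GO | queues: N=0 E=0 S=0 W=1
Step 6 [EW]: N:wait,E:empty,S:wait,W:car5-GO | queues: N=0 E=0 S=0 W=0

N: empty
E: empty
S: empty
W: empty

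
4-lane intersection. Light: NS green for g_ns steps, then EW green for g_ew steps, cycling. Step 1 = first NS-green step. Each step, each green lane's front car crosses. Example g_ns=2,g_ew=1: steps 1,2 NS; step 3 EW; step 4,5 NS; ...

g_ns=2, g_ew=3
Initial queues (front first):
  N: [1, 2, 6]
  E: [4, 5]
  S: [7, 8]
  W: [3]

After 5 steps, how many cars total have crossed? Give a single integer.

Answer: 7

Derivation:
Step 1 [NS]: N:car1-GO,E:wait,S:car7-GO,W:wait | queues: N=2 E=2 S=1 W=1
Step 2 [NS]: N:car2-GO,E:wait,S:car8-GO,W:wait | queues: N=1 E=2 S=0 W=1
Step 3 [EW]: N:wait,E:car4-GO,S:wait,W:car3-GO | queues: N=1 E=1 S=0 W=0
Step 4 [EW]: N:wait,E:car5-GO,S:wait,W:empty | queues: N=1 E=0 S=0 W=0
Step 5 [EW]: N:wait,E:empty,S:wait,W:empty | queues: N=1 E=0 S=0 W=0
Cars crossed by step 5: 7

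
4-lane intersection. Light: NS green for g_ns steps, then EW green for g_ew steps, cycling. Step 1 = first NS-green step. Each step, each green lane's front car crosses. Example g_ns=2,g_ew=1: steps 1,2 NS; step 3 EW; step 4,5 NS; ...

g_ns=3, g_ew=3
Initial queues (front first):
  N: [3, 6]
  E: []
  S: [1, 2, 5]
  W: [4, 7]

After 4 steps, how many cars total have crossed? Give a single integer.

Step 1 [NS]: N:car3-GO,E:wait,S:car1-GO,W:wait | queues: N=1 E=0 S=2 W=2
Step 2 [NS]: N:car6-GO,E:wait,S:car2-GO,W:wait | queues: N=0 E=0 S=1 W=2
Step 3 [NS]: N:empty,E:wait,S:car5-GO,W:wait | queues: N=0 E=0 S=0 W=2
Step 4 [EW]: N:wait,E:empty,S:wait,W:car4-GO | queues: N=0 E=0 S=0 W=1
Cars crossed by step 4: 6

Answer: 6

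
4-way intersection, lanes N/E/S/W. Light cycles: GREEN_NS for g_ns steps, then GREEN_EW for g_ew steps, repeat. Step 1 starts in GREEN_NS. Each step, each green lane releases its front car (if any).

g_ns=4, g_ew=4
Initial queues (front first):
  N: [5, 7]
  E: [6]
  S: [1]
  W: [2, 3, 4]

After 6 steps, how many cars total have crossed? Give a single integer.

Answer: 6

Derivation:
Step 1 [NS]: N:car5-GO,E:wait,S:car1-GO,W:wait | queues: N=1 E=1 S=0 W=3
Step 2 [NS]: N:car7-GO,E:wait,S:empty,W:wait | queues: N=0 E=1 S=0 W=3
Step 3 [NS]: N:empty,E:wait,S:empty,W:wait | queues: N=0 E=1 S=0 W=3
Step 4 [NS]: N:empty,E:wait,S:empty,W:wait | queues: N=0 E=1 S=0 W=3
Step 5 [EW]: N:wait,E:car6-GO,S:wait,W:car2-GO | queues: N=0 E=0 S=0 W=2
Step 6 [EW]: N:wait,E:empty,S:wait,W:car3-GO | queues: N=0 E=0 S=0 W=1
Cars crossed by step 6: 6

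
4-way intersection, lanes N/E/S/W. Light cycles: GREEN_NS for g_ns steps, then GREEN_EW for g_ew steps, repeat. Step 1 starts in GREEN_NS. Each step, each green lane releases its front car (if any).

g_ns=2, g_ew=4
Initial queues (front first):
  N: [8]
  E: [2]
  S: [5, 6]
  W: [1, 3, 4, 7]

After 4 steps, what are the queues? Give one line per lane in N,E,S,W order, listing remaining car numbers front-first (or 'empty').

Step 1 [NS]: N:car8-GO,E:wait,S:car5-GO,W:wait | queues: N=0 E=1 S=1 W=4
Step 2 [NS]: N:empty,E:wait,S:car6-GO,W:wait | queues: N=0 E=1 S=0 W=4
Step 3 [EW]: N:wait,E:car2-GO,S:wait,W:car1-GO | queues: N=0 E=0 S=0 W=3
Step 4 [EW]: N:wait,E:empty,S:wait,W:car3-GO | queues: N=0 E=0 S=0 W=2

N: empty
E: empty
S: empty
W: 4 7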